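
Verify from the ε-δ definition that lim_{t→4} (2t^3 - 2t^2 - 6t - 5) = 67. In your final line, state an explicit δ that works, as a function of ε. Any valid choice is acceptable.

Let ε > 0 be given. We want δ > 0 such that 0 < |t − 4| < δ implies |(2t^3 - 2t^2 - 6t - 5) − 67| < ε.
(2t^3 - 2t^2 - 6t - 5) − 67 = 2t^3 - 2t^2 - 6t - 72 = (t − 4)(2t^2 + 6t + 18).
So |(2t^3 - 2t^2 - 6t - 5) − 67| = |t − 4|·|2t^2 + 6t + 18|.
Assume first that |t − 4| < 1, so |t| < 5. Then |2t^2 + 6t + 18| ≤ 2·5^2 + 6·5 + 18 = 98.
Hence |(2t^3 - 2t^2 - 6t - 5) − 67| ≤ 98|t − 4| < ε provided |t − 4| < ε/98.
Take δ = min(1, ε/98). Then 0 < |t − 4| < δ gives both |t − 4| < 1 and |t − 4| < ε/98, so |(2t^3 - 2t^2 - 6t - 5) − 67| < ε.

δ = min(1, ε/98)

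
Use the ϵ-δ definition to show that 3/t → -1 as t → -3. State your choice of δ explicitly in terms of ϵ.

δ = min(3/2, (3/2)ϵ)

Let ϵ > 0. We seek δ > 0 such that 0 < |t + 3| < δ implies |3/t + 1| < ϵ.
|3/t + 1| = 3·|-3 − t|/(3·|t|) = 3|t + 3|/(3|t|).
Restrict δ ≤ 3/2. Then |t + 3| < 3/2 gives |t| > 3/2, so 3|t| > 9/2.
Then |3/t + 1| < 3|t + 3|/(9/2), which is < ϵ when |t + 3| < (3/2)ϵ.
Take δ = min(3/2, (3/2)ϵ). Then 0 < |t + 3| < δ gives both |t + 3| < 3/2 and |t + 3| < (3/2)ϵ, so |3/t + 1| < ϵ.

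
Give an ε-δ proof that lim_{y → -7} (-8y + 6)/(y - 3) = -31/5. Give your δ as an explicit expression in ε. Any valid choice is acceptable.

δ = min(5, (25/9)ε)

Fix ε > 0. We want δ > 0 with 0 < |y + 7| < δ ⇒ |(-8y + 6)/(y - 3) + 31/5| < ε.
Combining over a common denominator, (-8y + 6)/(y - 3) + 31/5 = [(-8y + 6)·(-10) − 62·(y - 3)] / [(-10)·(y - 3)] = 18(y + 7) / ((-10)(y - 3)).
So |(-8y + 6)/(y - 3) + 31/5| = 18|y + 7| / (10·|y − 3|).
Restrict δ ≤ 5. Then |y + 7| < 5 gives |y − 3| = |(y + 7) + (-10)| ≥ 10 − 5 = 5.
Hence |(-8y + 6)/(y - 3) + 31/5| < 18|y + 7|/(10·5) = (9/25)|y + 7|, which is < ε once |y + 7| < (25/9)ε.
Take δ = min(5, (25/9)ε). Then 0 < |y + 7| < δ forces both bounds, so |(-8y + 6)/(y - 3) + 31/5| < ε.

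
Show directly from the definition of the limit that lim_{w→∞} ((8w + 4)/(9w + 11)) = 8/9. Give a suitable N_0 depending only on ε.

Suppose ε > 0. We seek N_0 > 0 such that w > N_0 implies |(8w + 4)/(9w + 11) − (8/9)| < ε.
(8w + 4)/(9w + 11) − (8/9) = (9(8w + 4) − 8(9w + 11)) / (9(9w + 11)) = -52/(9(9w + 11)).
For w > 0 we have 9w + 11 > 9w, so |(8w + 4)/(9w + 11) − (8/9)| = 52/(9(9w + 11)) < 52/(9·9w) = (52/81)/w.
Thus |(8w + 4)/(9w + 11) − (8/9)| < ε whenever w > (52/81)/ε.
Take N_0 = (52/81)/ε. If w > N_0 then |(8w + 4)/(9w + 11) − (8/9)| < (52/81)/w < ε.

N_0 = (52/81)/ε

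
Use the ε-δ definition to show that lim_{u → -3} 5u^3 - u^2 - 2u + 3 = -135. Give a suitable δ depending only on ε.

Let ε > 0. We want δ > 0 such that 0 < |u + 3| < δ implies |(5u^3 - u^2 - 2u + 3) + 135| < ε.
(5u^3 - u^2 - 2u + 3) + 135 = 5u^3 - u^2 - 2u + 138 = (u + 3)(5u^2 - 16u + 46).
So |(5u^3 - u^2 - 2u + 3) + 135| = |u + 3|·|5u^2 - 16u + 46|.
Assume first that |u + 3| < 2, so |u| < 5. Then |5u^2 - 16u + 46| ≤ 5·5^2 + 16·5 + 46 = 251.
Hence |(5u^3 - u^2 - 2u + 3) + 135| ≤ 251|u + 3| < ε provided |u + 3| < ε/251.
Take δ = min(2, ε/251). Then 0 < |u + 3| < δ gives both |u + 3| < 2 and |u + 3| < ε/251, so |(5u^3 - u^2 - 2u + 3) + 135| < ε.

δ = min(2, ε/251)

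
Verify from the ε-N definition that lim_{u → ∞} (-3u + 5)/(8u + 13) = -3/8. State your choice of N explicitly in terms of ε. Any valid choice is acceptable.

Suppose ε > 0. We seek N > 0 such that u > N implies |(-3u + 5)/(8u + 13) + 3/8| < ε.
(-3u + 5)/(8u + 13) + 3/8 = (8(-3u + 5) − (-3)(8u + 13)) / (8(8u + 13)) = 79/(8(8u + 13)).
For u > 0 we have 8u + 13 > 8u, so |(-3u + 5)/(8u + 13) + 3/8| = 79/(8(8u + 13)) < 79/(8·8u) = (79/64)/u.
Thus |(-3u + 5)/(8u + 13) + 3/8| < ε whenever u > (79/64)/ε.
Take N = (79/64)/ε. If u > N then |(-3u + 5)/(8u + 13) + 3/8| < (79/64)/u < ε.

N = (79/64)/ε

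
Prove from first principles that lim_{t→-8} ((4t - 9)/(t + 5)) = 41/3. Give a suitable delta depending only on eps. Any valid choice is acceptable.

delta = min(3/2, (9/58)eps)

Let eps > 0 be given. We want delta > 0 with 0 < |t + 8| < delta ⇒ |(4t - 9)/(t + 5) − (41/3)| < eps.
Combining over a common denominator, (4t - 9)/(t + 5) − (41/3) = [(4t - 9)·(-3) − (-41)·(t + 5)] / [(-3)·(t + 5)] = 29(t + 8) / ((-3)(t + 5)).
So |(4t - 9)/(t + 5) − (41/3)| = 29|t + 8| / (3·|t + 5|).
Require delta ≤ 3/2, so |t + 5| ≥ |-3| − |t + 8| > 3 − 3/2 = 3/2.
Hence |(4t - 9)/(t + 5) − (41/3)| < 29|t + 8|/(3·(3/2)) = (58/9)|t + 8|, which is < eps once |t + 8| < (9/58)eps.
Take delta = min(3/2, (9/58)eps). Then 0 < |t + 8| < delta forces both bounds, so |(4t - 9)/(t + 5) − (41/3)| < eps.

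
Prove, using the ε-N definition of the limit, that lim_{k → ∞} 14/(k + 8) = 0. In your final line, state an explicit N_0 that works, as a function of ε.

N_0 = 14/ε

Let ε > 0 be given. For k ≥ 1, |14/(k + 8) − 0| = 14/(k + 8) ≤ 14/k.
We need 14/k < ε, i.e. k > 14/ε.
Take N_0 = 14/ε. If k > N_0 then |14/(k + 8)| ≤ 14/k < ε.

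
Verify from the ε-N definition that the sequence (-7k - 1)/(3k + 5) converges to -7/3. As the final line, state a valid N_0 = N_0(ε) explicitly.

Suppose ε > 0. For k ≥ 1, |(-7k - 1)/(3k + 5) + 7/3| = |32|/(3(3k + 5)) = 32/(3(3k + 5)).
Since 3k + 5 ≥ 3k for k ≥ 1, this is ≤ 32/(3·3k) = (32/9)/k.
So |(-7k - 1)/(3k + 5) + 7/3| < ε whenever k > (32/9)/ε.
Take N_0 = (32/9)/ε. If k > N_0 then |(-7k - 1)/(3k + 5) + 7/3| ≤ (32/9)/k < ε.

N_0 = (32/9)/ε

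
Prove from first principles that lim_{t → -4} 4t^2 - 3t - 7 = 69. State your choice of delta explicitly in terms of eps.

Fix eps > 0. We want delta > 0 such that 0 < |t + 4| < delta implies |(4t^2 - 3t - 7) − 69| < eps.
(4t^2 - 3t - 7) − 69 = 4t^2 - 3t - 76 = (t + 4)(4t - 19).
So |(4t^2 - 3t - 7) − 69| = |t + 4|·|4t - 19|.
Assume first that |t + 4| < 1, so |t| < 5. Then |4t - 19| ≤ 4·5 + 19 = 39.
Hence |(4t^2 - 3t - 7) − 69| ≤ 39|t + 4| < eps provided |t + 4| < eps/39.
Take delta = min(1, eps/39). Then 0 < |t + 4| < delta gives both |t + 4| < 1 and |t + 4| < eps/39, so |(4t^2 - 3t - 7) − 69| < eps.

delta = min(1, eps/39)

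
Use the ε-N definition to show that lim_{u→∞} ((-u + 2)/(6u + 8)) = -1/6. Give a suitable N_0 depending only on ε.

N_0 = (5/9)/ε

Let ε > 0. We seek N_0 > 0 such that u > N_0 implies |(-u + 2)/(6u + 8) + 1/6| < ε.
(-u + 2)/(6u + 8) + 1/6 = (6(-u + 2) − (-1)(6u + 8)) / (6(6u + 8)) = 20/(6(6u + 8)).
For u > 0 we have 6u + 8 > 6u, so |(-u + 2)/(6u + 8) + 1/6| = 20/(6(6u + 8)) < 20/(6·6u) = (5/9)/u.
Thus |(-u + 2)/(6u + 8) + 1/6| < ε whenever u > (5/9)/ε.
Take N_0 = (5/9)/ε. If u > N_0 then |(-u + 2)/(6u + 8) + 1/6| < (5/9)/u < ε.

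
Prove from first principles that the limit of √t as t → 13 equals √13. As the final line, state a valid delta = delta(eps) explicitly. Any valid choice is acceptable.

delta = min(13, √13·eps)

Let eps > 0 be given. We want delta > 0 such that 0 < |t − 13| < delta implies |√t − √13| < eps.
Multiplying by the conjugate, |√t − √13| = |t − 13|/(√t + √13).
Restrict delta ≤ 13 so that |t − 13| < 13 forces t > 0, and then √t + √13 > √13.
Hence |√t − √13| < |t − 13|/√13, which is < eps once |t − 13| < √13·eps.
Take delta = min(13, √13·eps). If 0 < |t − 13| < delta then t > 0 and |√t − √13| < |t − 13|/√13 < eps.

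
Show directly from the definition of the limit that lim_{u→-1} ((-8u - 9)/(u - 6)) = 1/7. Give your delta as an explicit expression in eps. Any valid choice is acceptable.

Fix eps > 0. We want delta > 0 with 0 < |u + 1| < delta ⇒ |(-8u - 9)/(u - 6) − (1/7)| < eps.
Combining over a common denominator, (-8u - 9)/(u - 6) − (1/7) = [(-8u - 9)·(-7) − (-1)·(u - 6)] / [(-7)·(u - 6)] = 57(u + 1) / ((-7)(u - 6)).
So |(-8u - 9)/(u - 6) − (1/7)| = 57|u + 1| / (7·|u − 6|).
Restrict delta ≤ 7/2. Then |u + 1| < 7/2 gives |u − 6| = |(u + 1) + (-7)| ≥ 7 − 7/2 = 7/2.
Hence |(-8u - 9)/(u - 6) − (1/7)| < 57|u + 1|/(7·(7/2)) = (114/49)|u + 1|, which is < eps once |u + 1| < (49/114)eps.
Take delta = min(7/2, (49/114)eps). Then 0 < |u + 1| < delta forces both bounds, so |(-8u - 9)/(u - 6) − (1/7)| < eps.

delta = min(7/2, (49/114)eps)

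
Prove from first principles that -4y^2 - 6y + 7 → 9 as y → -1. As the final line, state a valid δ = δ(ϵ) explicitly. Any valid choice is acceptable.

Let ϵ > 0 be given. We want δ > 0 such that 0 < |y + 1| < δ implies |(-4y^2 - 6y + 7) − 9| < ϵ.
(-4y^2 - 6y + 7) − 9 = -4y^2 - 6y - 2 = (y + 1)(-4y - 2).
So |(-4y^2 - 6y + 7) − 9| = |y + 1|·|-4y - 2|.
Assume first that |y + 1| < 1, so |y| < 2. Then |-4y - 2| ≤ 4·2 + 2 = 10.
Hence |(-4y^2 - 6y + 7) − 9| ≤ 10|y + 1| < ϵ provided |y + 1| < ϵ/10.
Take δ = min(1, ϵ/10). Then 0 < |y + 1| < δ gives both |y + 1| < 1 and |y + 1| < ϵ/10, so |(-4y^2 - 6y + 7) − 9| < ϵ.

δ = min(1, ϵ/10)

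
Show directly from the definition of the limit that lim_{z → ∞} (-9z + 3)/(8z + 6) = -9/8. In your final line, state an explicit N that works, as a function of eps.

N = (39/32)/eps

Let eps > 0 be given. We seek N > 0 such that z > N implies |(-9z + 3)/(8z + 6) + 9/8| < eps.
(-9z + 3)/(8z + 6) + 9/8 = (8(-9z + 3) − (-9)(8z + 6)) / (8(8z + 6)) = 78/(8(8z + 6)).
For z > 0 we have 8z + 6 > 8z, so |(-9z + 3)/(8z + 6) + 9/8| = 78/(8(8z + 6)) < 78/(8·8z) = (39/32)/z.
Thus |(-9z + 3)/(8z + 6) + 9/8| < eps whenever z > (39/32)/eps.
Take N = (39/32)/eps. If z > N then |(-9z + 3)/(8z + 6) + 9/8| < (39/32)/z < eps.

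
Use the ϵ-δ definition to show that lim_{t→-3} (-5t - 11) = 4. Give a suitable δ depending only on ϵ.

δ = ϵ/5

Let ϵ > 0 be given. We need δ > 0 so that 0 < |t + 3| < δ implies |(-5t - 11) − 4| < ϵ.
|(-5t - 11) − 4| = |-5t - 15| = 5|t + 3|.
So 5|t + 3| < ϵ exactly when |t + 3| < ϵ/5.
Choosing δ = ϵ/5 gives |(-5t - 11) − 4| = 5|t + 3| < ϵ whenever |t + 3| < δ.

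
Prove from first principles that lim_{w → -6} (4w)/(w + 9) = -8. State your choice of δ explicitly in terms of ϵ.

Fix ϵ > 0. We want δ > 0 with 0 < |w + 6| < δ ⇒ |(4w)/(w + 9) + 8| < ϵ.
Combining over a common denominator, (4w)/(w + 9) + 8 = [(4w)·3 − (-24)·(w + 9)] / [3·(w + 9)] = 36(w + 6) / (3(w + 9)).
So |(4w)/(w + 9) + 8| = 36|w + 6| / (3·|w + 9|).
Require δ ≤ 3/2, so |w + 9| ≥ |3| − |w + 6| > 3 − 3/2 = 3/2.
Hence |(4w)/(w + 9) + 8| < 36|w + 6|/(3·(3/2)) = 8|w + 6|, which is < ϵ once |w + 6| < (1/8)ϵ.
Take δ = min(3/2, (1/8)ϵ). Then 0 < |w + 6| < δ forces both bounds, so |(4w)/(w + 9) + 8| < ϵ.

δ = min(3/2, (1/8)ϵ)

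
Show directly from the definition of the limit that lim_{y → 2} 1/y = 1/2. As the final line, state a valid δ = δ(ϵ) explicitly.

Let ϵ > 0 be given. We seek δ > 0 such that 0 < |y − 2| < δ implies |1/y − (1/2)| < ϵ.
|1/y − (1/2)| = |2 − y|/(2·|y|) = |y − 2|/(2|y|).
Require δ ≤ 1 so that |y| > 2 − 1 = 1, hence 2|y| > 2.
Then |1/y − (1/2)| < |y − 2|/2, which is < ϵ when |y − 2| < 2ϵ.
Take δ = min(1, 2ϵ). Then 0 < |y − 2| < δ gives both |y − 2| < 1 and |y − 2| < 2ϵ, so |1/y − (1/2)| < ϵ.

δ = min(1, 2ϵ)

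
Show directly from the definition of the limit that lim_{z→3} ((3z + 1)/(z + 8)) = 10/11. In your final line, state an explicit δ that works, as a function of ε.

δ = min(11/2, (121/46)ε)

Let ε > 0. We want δ > 0 with 0 < |z − 3| < δ ⇒ |(3z + 1)/(z + 8) − (10/11)| < ε.
Combining over a common denominator, (3z + 1)/(z + 8) − (10/11) = [(3z + 1)·11 − 10·(z + 8)] / [11·(z + 8)] = 23(z − 3) / (11(z + 8)).
So |(3z + 1)/(z + 8) − (10/11)| = 23|z − 3| / (11·|z + 8|).
Require δ ≤ 11/2, so |z + 8| ≥ |11| − |z − 3| > 11 − 11/2 = 11/2.
Hence |(3z + 1)/(z + 8) − (10/11)| < 23|z − 3|/(11·(11/2)) = (46/121)|z − 3|, which is < ε once |z − 3| < (121/46)ε.
Take δ = min(11/2, (121/46)ε). Then 0 < |z − 3| < δ forces both bounds, so |(3z + 1)/(z + 8) − (10/11)| < ε.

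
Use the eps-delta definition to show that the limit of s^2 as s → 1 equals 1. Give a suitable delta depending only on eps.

delta = min(1, eps/3)

Fix eps > 0. We seek delta > 0 with 0 < |s − 1| < delta ⇒ |s^2 − 1| < eps.
Factor: s^2 − 1 = (s − 1)(s + 1), so |s^2 − 1| = |s − 1|·|s + 1|.
Restrict delta ≤ 1. Then |s − 1| < 1 gives |s| < 2, so by the triangle inequality |s + 1| ≤ 2 + 1 = 3.
Hence |s^2 − 1| ≤ 3|s − 1|, which is < eps once |s − 1| < eps/3.
Take delta = min(1, eps/3). If 0 < |s − 1| < delta then both bounds hold and |s^2 − 1| ≤ 3|s − 1| < 3·(eps/3) = eps.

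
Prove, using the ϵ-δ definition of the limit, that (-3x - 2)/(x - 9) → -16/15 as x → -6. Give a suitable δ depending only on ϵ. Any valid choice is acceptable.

δ = min(15/2, (225/58)ϵ)

Let ϵ > 0 be given. We want δ > 0 with 0 < |x + 6| < δ ⇒ |(-3x - 2)/(x - 9) + 16/15| < ϵ.
Combining over a common denominator, (-3x - 2)/(x - 9) + 16/15 = [(-3x - 2)·(-15) − 16·(x - 9)] / [(-15)·(x - 9)] = 29(x + 6) / ((-15)(x - 9)).
So |(-3x - 2)/(x - 9) + 16/15| = 29|x + 6| / (15·|x − 9|).
Restrict δ ≤ 15/2. Then |x + 6| < 15/2 gives |x − 9| = |(x + 6) + (-15)| ≥ 15 − 15/2 = 15/2.
Hence |(-3x - 2)/(x - 9) + 16/15| < 29|x + 6|/(15·(15/2)) = (58/225)|x + 6|, which is < ϵ once |x + 6| < (225/58)ϵ.
Take δ = min(15/2, (225/58)ϵ). Then 0 < |x + 6| < δ forces both bounds, so |(-3x - 2)/(x - 9) + 16/15| < ϵ.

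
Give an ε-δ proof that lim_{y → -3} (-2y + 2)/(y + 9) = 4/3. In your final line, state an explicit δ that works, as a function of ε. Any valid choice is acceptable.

δ = min(3, (9/10)ε)

Let ε > 0 be given. We want δ > 0 with 0 < |y + 3| < δ ⇒ |(-2y + 2)/(y + 9) − (4/3)| < ε.
Combining over a common denominator, (-2y + 2)/(y + 9) − (4/3) = [(-2y + 2)·6 − 8·(y + 9)] / [6·(y + 9)] = -20(y + 3) / (6(y + 9)).
So |(-2y + 2)/(y + 9) − (4/3)| = 20|y + 3| / (6·|y + 9|).
Require δ ≤ 3, so |y + 9| ≥ |6| − |y + 3| > 6 − 3 = 3.
Hence |(-2y + 2)/(y + 9) − (4/3)| < 20|y + 3|/(6·3) = (10/9)|y + 3|, which is < ε once |y + 3| < (9/10)ε.
Take δ = min(3, (9/10)ε). Then 0 < |y + 3| < δ forces both bounds, so |(-2y + 2)/(y + 9) − (4/3)| < ε.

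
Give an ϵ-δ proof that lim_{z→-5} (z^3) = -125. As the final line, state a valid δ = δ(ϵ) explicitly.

δ = min(1, ϵ/91)

Suppose ϵ > 0. We seek δ > 0 with 0 < |z + 5| < δ ⇒ |z^3 + 125| < ϵ.
Factor: z^3 + 125 = (z + 5)(z^2 - 5z + 25), so |z^3 + 125| = |z + 5|·|z^2 - 5z + 25|.
Impose δ ≤ 1 so that |z| < 6; then |z^2 - 5z + 25| ≤ 91.
Hence |z^3 + 125| ≤ 91|z + 5|, which is < ϵ once |z + 5| < ϵ/91.
Take δ = min(1, ϵ/91). If 0 < |z + 5| < δ then both bounds hold and |z^3 + 125| ≤ 91|z + 5| < 91·(ϵ/91) = ϵ.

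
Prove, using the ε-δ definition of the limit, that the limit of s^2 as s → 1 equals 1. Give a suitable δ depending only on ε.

δ = min(1, ε/3)

Suppose ε > 0. We seek δ > 0 with 0 < |s − 1| < δ ⇒ |s^2 − 1| < ε.
Factor: s^2 − 1 = (s − 1)(s + 1), so |s^2 − 1| = |s − 1|·|s + 1|.
Restrict δ ≤ 1. Then |s − 1| < 1 gives |s| < 2, so by the triangle inequality |s + 1| ≤ 2 + 1 = 3.
Hence |s^2 − 1| ≤ 3|s − 1|, which is < ε once |s − 1| < ε/3.
Take δ = min(1, ε/3). If 0 < |s − 1| < δ then both bounds hold and |s^2 − 1| ≤ 3|s − 1| < 3·(ε/3) = ε.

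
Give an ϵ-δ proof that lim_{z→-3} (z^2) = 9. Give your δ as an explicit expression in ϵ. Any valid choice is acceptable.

δ = min(1, ϵ/7)

Fix ϵ > 0. We seek δ > 0 with 0 < |z + 3| < δ ⇒ |z^2 − 9| < ϵ.
Factor: z^2 − 9 = (z + 3)(z - 3), so |z^2 − 9| = |z + 3|·|z - 3|.
Impose δ ≤ 1 so that |z| < 4; then |z - 3| ≤ 7.
Hence |z^2 − 9| ≤ 7|z + 3|, which is < ϵ once |z + 3| < ϵ/7.
Take δ = min(1, ϵ/7). If 0 < |z + 3| < δ then both bounds hold and |z^2 − 9| ≤ 7|z + 3| < 7·(ϵ/7) = ϵ.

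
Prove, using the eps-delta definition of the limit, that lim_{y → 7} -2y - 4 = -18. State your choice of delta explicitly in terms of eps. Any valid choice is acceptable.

delta = eps/2

Fix eps > 0. We need delta > 0 so that 0 < |y − 7| < delta implies |(-2y - 4) + 18| < eps.
Since (-2y - 4) + 18 = -2(y − 7), we have |(-2y - 4) + 18| = 2|y − 7|.
Thus it suffices that |y − 7| < eps/2.
Take delta = eps/2. If 0 < |y − 7| < delta then |(-2y - 4) + 18| = 2|y − 7| < 2·(eps/2) = eps.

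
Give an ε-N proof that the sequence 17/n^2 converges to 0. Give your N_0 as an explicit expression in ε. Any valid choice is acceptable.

Let ε > 0. For n ≥ 1, |17/n^2 − 0| = 17/n^2.
17/n^2 < ε ⇔ n^2 > 17/ε ⇔ n > (17/ε)^{1/2}.
Take N_0 = (17/ε)^{1/2}. Then n > N_0 implies 17/n^2 < ε.

N_0 = (17/ε)^{1/2}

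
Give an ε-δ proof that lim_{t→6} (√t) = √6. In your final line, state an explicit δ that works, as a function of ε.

Let ε > 0 be given. We want δ > 0 such that 0 < |t − 6| < δ implies |√t − √6| < ε.
Rationalise: √t − √6 = (t − 6)/(√t + √6), so |√t − √6| = |t − 6|/(√t + √6).
Restrict δ ≤ 6 so that |t − 6| < 6 forces t > 0, and then √t + √6 > √6.
Hence |√t − √6| < |t − 6|/√6, which is < ε once |t − 6| < √6·ε.
Take δ = min(6, √6·ε). If 0 < |t − 6| < δ then t > 0 and |√t − √6| < |t − 6|/√6 < ε.

δ = min(6, √6·ε)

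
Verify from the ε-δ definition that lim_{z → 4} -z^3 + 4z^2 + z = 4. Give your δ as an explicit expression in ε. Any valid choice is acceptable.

δ = min(2, ε/37)

Let ε > 0. We want δ > 0 such that 0 < |z − 4| < δ implies |(-z^3 + 4z^2 + z) − 4| < ε.
(-z^3 + 4z^2 + z) − 4 = -z^3 + 4z^2 + z - 4 = (z − 4)(-z^2 + 1).
So |(-z^3 + 4z^2 + z) − 4| = |z − 4|·|-z^2 + 1|.
Assume first that |z − 4| < 2, so |z| < 6. Then |-z^2 + 1| ≤ 6^2 + 1 = 37.
Hence |(-z^3 + 4z^2 + z) − 4| ≤ 37|z − 4| < ε provided |z − 4| < ε/37.
Take δ = min(2, ε/37). Then 0 < |z − 4| < δ gives both |z − 4| < 2 and |z − 4| < ε/37, so |(-z^3 + 4z^2 + z) − 4| < ε.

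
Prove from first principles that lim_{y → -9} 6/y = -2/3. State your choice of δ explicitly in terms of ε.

Let ε > 0. We seek δ > 0 such that 0 < |y + 9| < δ implies |6/y + 2/3| < ε.
|6/y + 2/3| = 6·|-9 − y|/(9·|y|) = 6|y + 9|/(9|y|).
Require δ ≤ 9/2 so that |y| > 9 − 9/2 = 9/2, hence 9|y| > 81/2.
Then |6/y + 2/3| < 6|y + 9|/(81/2), which is < ε when |y + 9| < (27/4)ε.
Take δ = min(9/2, (27/4)ε). Then 0 < |y + 9| < δ gives both |y + 9| < 9/2 and |y + 9| < (27/4)ε, so |6/y + 2/3| < ε.

δ = min(9/2, (27/4)ε)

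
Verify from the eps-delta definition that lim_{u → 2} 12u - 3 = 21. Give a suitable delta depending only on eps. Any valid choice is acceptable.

Let eps > 0 be given. We need delta > 0 so that 0 < |u − 2| < delta implies |(12u - 3) − 21| < eps.
|(12u - 3) − 21| = |12u - 24| = 12|u − 2|.
So 12|u − 2| < eps exactly when |u − 2| < eps/12.
Choosing delta = eps/12 gives |(12u - 3) − 21| = 12|u − 2| < eps whenever |u − 2| < delta.

delta = eps/12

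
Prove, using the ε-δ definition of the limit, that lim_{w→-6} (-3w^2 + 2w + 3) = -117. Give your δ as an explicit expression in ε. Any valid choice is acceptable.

Suppose ε > 0. We want δ > 0 such that 0 < |w + 6| < δ implies |(-3w^2 + 2w + 3) + 117| < ε.
(-3w^2 + 2w + 3) + 117 = -3w^2 + 2w + 120 = (w + 6)(-3w + 20).
So |(-3w^2 + 2w + 3) + 117| = |w + 6|·|-3w + 20|.
Require δ ≤ 1. Then |w + 6| < 1 gives |w| < 7, and by the triangle inequality |-3w + 20| ≤ 3·7 + 20 = 41.
Hence |(-3w^2 + 2w + 3) + 117| ≤ 41|w + 6| < ε provided |w + 6| < ε/41.
Choosing δ = min(1, ε/41) ensures both conditions, hence |(-3w^2 + 2w + 3) + 117| < ε.

δ = min(1, ε/41)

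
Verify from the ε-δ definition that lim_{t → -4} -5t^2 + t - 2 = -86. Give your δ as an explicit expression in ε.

δ = min(2, ε/51)

Suppose ε > 0. We want δ > 0 such that 0 < |t + 4| < δ implies |(-5t^2 + t - 2) + 86| < ε.
(-5t^2 + t - 2) + 86 = -5t^2 + t + 84 = (t + 4)(-5t + 21).
So |(-5t^2 + t - 2) + 86| = |t + 4|·|-5t + 21|.
Require δ ≤ 2. Then |t + 4| < 2 gives |t| < 6, and by the triangle inequality |-5t + 21| ≤ 5·6 + 21 = 51.
Hence |(-5t^2 + t - 2) + 86| ≤ 51|t + 4| < ε provided |t + 4| < ε/51.
Take δ = min(2, ε/51). Then 0 < |t + 4| < δ gives both |t + 4| < 2 and |t + 4| < ε/51, so |(-5t^2 + t - 2) + 86| < ε.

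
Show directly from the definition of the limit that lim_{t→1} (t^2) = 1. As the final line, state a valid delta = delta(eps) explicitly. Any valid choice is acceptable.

delta = min(1, eps/3)

Suppose eps > 0. We seek delta > 0 with 0 < |t − 1| < delta ⇒ |t^2 − 1| < eps.
Factor: t^2 − 1 = (t − 1)(t + 1), so |t^2 − 1| = |t − 1|·|t + 1|.
Impose delta ≤ 1 so that |t| < 2; then |t + 1| ≤ 3.
Hence |t^2 − 1| ≤ 3|t − 1|, which is < eps once |t − 1| < eps/3.
Take delta = min(1, eps/3). If 0 < |t − 1| < delta then both bounds hold and |t^2 − 1| ≤ 3|t − 1| < 3·(eps/3) = eps.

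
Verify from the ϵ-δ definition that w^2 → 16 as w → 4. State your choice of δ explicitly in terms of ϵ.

Let ϵ > 0. We seek δ > 0 with 0 < |w − 4| < δ ⇒ |w^2 − 16| < ϵ.
Factor: w^2 − 16 = (w − 4)(w + 4), so |w^2 − 16| = |w − 4|·|w + 4|.
Impose δ ≤ 2 so that |w| < 6; then |w + 4| ≤ 10.
Hence |w^2 − 16| ≤ 10|w − 4|, which is < ϵ once |w − 4| < ϵ/10.
Take δ = min(2, ϵ/10). If 0 < |w − 4| < δ then both bounds hold and |w^2 − 16| ≤ 10|w − 4| < 10·(ϵ/10) = ϵ.

δ = min(2, ϵ/10)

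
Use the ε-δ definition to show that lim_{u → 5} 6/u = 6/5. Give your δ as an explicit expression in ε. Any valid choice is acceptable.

δ = min(5/2, (25/12)ε)

Let ε > 0. We seek δ > 0 such that 0 < |u − 5| < δ implies |6/u − (6/5)| < ε.
|6/u − (6/5)| = 6·|5 − u|/(5·|u|) = 6|u − 5|/(5|u|).
Restrict δ ≤ 5/2. Then |u − 5| < 5/2 gives |u| > 5/2, so 5|u| > 25/2.
Then |6/u − (6/5)| < 6|u − 5|/(25/2), which is < ε when |u − 5| < (25/12)ε.
Take δ = min(5/2, (25/12)ε). Then 0 < |u − 5| < δ gives both |u − 5| < 5/2 and |u − 5| < (25/12)ε, so |6/u − (6/5)| < ε.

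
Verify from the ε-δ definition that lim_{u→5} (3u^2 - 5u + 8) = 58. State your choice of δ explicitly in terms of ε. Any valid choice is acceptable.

Suppose ε > 0. We want δ > 0 such that 0 < |u − 5| < δ implies |(3u^2 - 5u + 8) − 58| < ε.
(3u^2 - 5u + 8) − 58 = 3u^2 - 5u - 50 = (u − 5)(3u + 10).
So |(3u^2 - 5u + 8) − 58| = |u − 5|·|3u + 10|.
Assume first that |u − 5| < 2, so |u| < 7. Then |3u + 10| ≤ 3·7 + 10 = 31.
Hence |(3u^2 - 5u + 8) − 58| ≤ 31|u − 5| < ε provided |u − 5| < ε/31.
Take δ = min(2, ε/31). Then 0 < |u − 5| < δ gives both |u − 5| < 2 and |u − 5| < ε/31, so |(3u^2 - 5u + 8) − 58| < ε.

δ = min(2, ε/31)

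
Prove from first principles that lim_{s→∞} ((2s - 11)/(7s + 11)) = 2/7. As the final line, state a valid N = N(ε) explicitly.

N = (99/49)/ε

Let ε > 0 be given. We seek N > 0 such that s > N implies |(2s - 11)/(7s + 11) − (2/7)| < ε.
(2s - 11)/(7s + 11) − (2/7) = (7(2s - 11) − 2(7s + 11)) / (7(7s + 11)) = -99/(7(7s + 11)).
For s > 0 we have 7s + 11 > 7s, so |(2s - 11)/(7s + 11) − (2/7)| = 99/(7(7s + 11)) < 99/(7·7s) = (99/49)/s.
Thus |(2s - 11)/(7s + 11) − (2/7)| < ε whenever s > (99/49)/ε.
Take N = (99/49)/ε. If s > N then |(2s - 11)/(7s + 11) − (2/7)| < (99/49)/s < ε.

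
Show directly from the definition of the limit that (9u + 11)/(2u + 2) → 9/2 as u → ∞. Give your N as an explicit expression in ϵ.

Fix ϵ > 0. We seek N > 0 such that u > N implies |(9u + 11)/(2u + 2) − (9/2)| < ϵ.
(9u + 11)/(2u + 2) − (9/2) = (2(9u + 11) − 9(2u + 2)) / (2(2u + 2)) = 4/(2(2u + 2)).
For u > 0 we have 2u + 2 > 2u, so |(9u + 11)/(2u + 2) − (9/2)| = 4/(2(2u + 2)) < 4/(2·2u) = 1/u.
Thus |(9u + 11)/(2u + 2) − (9/2)| < ϵ whenever u > 1/ϵ.
Take N = 1/ϵ. If u > N then |(9u + 11)/(2u + 2) − (9/2)| < 1/u < ϵ.

N = 1/ϵ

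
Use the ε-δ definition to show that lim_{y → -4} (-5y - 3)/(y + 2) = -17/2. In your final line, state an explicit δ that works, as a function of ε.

Suppose ε > 0. We want δ > 0 with 0 < |y + 4| < δ ⇒ |(-5y - 3)/(y + 2) + 17/2| < ε.
Combining over a common denominator, (-5y - 3)/(y + 2) + 17/2 = [(-5y - 3)·(-2) − 17·(y + 2)] / [(-2)·(y + 2)] = -7(y + 4) / ((-2)(y + 2)).
So |(-5y - 3)/(y + 2) + 17/2| = 7|y + 4| / (2·|y + 2|).
Require δ ≤ 1, so |y + 2| ≥ |-2| − |y + 4| > 2 − 1 = 1.
Hence |(-5y - 3)/(y + 2) + 17/2| < 7|y + 4|/(2·1) = (7/2)|y + 4|, which is < ε once |y + 4| < (2/7)ε.
Take δ = min(1, (2/7)ε). Then 0 < |y + 4| < δ forces both bounds, so |(-5y - 3)/(y + 2) + 17/2| < ε.

δ = min(1, (2/7)ε)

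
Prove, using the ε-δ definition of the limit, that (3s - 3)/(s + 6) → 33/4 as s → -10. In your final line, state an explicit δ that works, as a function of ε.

δ = min(2, (8/21)ε)

Let ε > 0. We want δ > 0 with 0 < |s + 10| < δ ⇒ |(3s - 3)/(s + 6) − (33/4)| < ε.
Combining over a common denominator, (3s - 3)/(s + 6) − (33/4) = [(3s - 3)·(-4) − (-33)·(s + 6)] / [(-4)·(s + 6)] = 21(s + 10) / ((-4)(s + 6)).
So |(3s - 3)/(s + 6) − (33/4)| = 21|s + 10| / (4·|s + 6|).
Require δ ≤ 2, so |s + 6| ≥ |-4| − |s + 10| > 4 − 2 = 2.
Hence |(3s - 3)/(s + 6) − (33/4)| < 21|s + 10|/(4·2) = (21/8)|s + 10|, which is < ε once |s + 10| < (8/21)ε.
Take δ = min(2, (8/21)ε). Then 0 < |s + 10| < δ forces both bounds, so |(3s - 3)/(s + 6) − (33/4)| < ε.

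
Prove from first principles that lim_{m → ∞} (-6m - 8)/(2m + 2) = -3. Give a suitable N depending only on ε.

Let ε > 0. For m ≥ 1, |(-6m - 8)/(2m + 2) + 3| = |-4|/(2(2m + 2)) = 4/(2(2m + 2)).
Since 2m + 2 ≥ 2m for m ≥ 1, this is ≤ 4/(2·2m) = 1/m.
So |(-6m - 8)/(2m + 2) + 3| < ε whenever m > 1/ε.
Take N = 1/ε. If m > N then |(-6m - 8)/(2m + 2) + 3| ≤ 1/m < ε.

N = 1/ε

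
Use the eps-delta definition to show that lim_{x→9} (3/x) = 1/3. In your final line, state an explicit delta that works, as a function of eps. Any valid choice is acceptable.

delta = min(9/2, (27/2)eps)

Let eps > 0 be given. We seek delta > 0 such that 0 < |x − 9| < delta implies |3/x − (1/3)| < eps.
|3/x − (1/3)| = 3·|9 − x|/(9·|x|) = 3|x − 9|/(9|x|).
Require delta ≤ 9/2 so that |x| > 9 − 9/2 = 9/2, hence 9|x| > 81/2.
Then |3/x − (1/3)| < 3|x − 9|/(81/2), which is < eps when |x − 9| < (27/2)eps.
Take delta = min(9/2, (27/2)eps). Then 0 < |x − 9| < delta gives both |x − 9| < 9/2 and |x − 9| < (27/2)eps, so |3/x − (1/3)| < eps.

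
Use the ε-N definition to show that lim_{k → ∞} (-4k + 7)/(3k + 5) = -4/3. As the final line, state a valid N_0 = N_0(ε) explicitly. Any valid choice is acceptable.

N_0 = (41/9)/ε

Fix ε > 0. For k ≥ 1, |(-4k + 7)/(3k + 5) + 4/3| = |41|/(3(3k + 5)) = 41/(3(3k + 5)).
Since 3k + 5 ≥ 3k for k ≥ 1, this is ≤ 41/(3·3k) = (41/9)/k.
So |(-4k + 7)/(3k + 5) + 4/3| < ε whenever k > (41/9)/ε.
Take N_0 = (41/9)/ε. If k > N_0 then |(-4k + 7)/(3k + 5) + 4/3| ≤ (41/9)/k < ε.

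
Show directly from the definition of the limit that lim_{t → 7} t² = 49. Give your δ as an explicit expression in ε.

δ = min(1, ε/15)

Fix ε > 0. We seek δ > 0 with 0 < |t − 7| < δ ⇒ |t² − 49| < ε.
Factor: t² − 49 = (t − 7)(t + 7), so |t² − 49| = |t − 7|·|t + 7|.
Restrict δ ≤ 1. Then |t − 7| < 1 gives |t| < 8, so by the triangle inequality |t + 7| ≤ 8 + 7 = 15.
Hence |t² − 49| ≤ 15|t − 7|, which is < ε once |t − 7| < ε/15.
Take δ = min(1, ε/15). If 0 < |t − 7| < δ then both bounds hold and |t² − 49| ≤ 15|t − 7| < 15·(ε/15) = ε.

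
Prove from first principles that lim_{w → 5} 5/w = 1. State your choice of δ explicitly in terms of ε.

Suppose ε > 0. We seek δ > 0 such that 0 < |w − 5| < δ implies |5/w − 1| < ε.
|5/w − 1| = 5·|5 − w|/(5·|w|) = 5|w − 5|/(5|w|).
Restrict δ ≤ 5/2. Then |w − 5| < 5/2 gives |w| > 5/2, so 5|w| > 25/2.
Then |5/w − 1| < 5|w − 5|/(25/2), which is < ε when |w − 5| < (5/2)ε.
Take δ = min(5/2, (5/2)ε). Then 0 < |w − 5| < δ gives both |w − 5| < 5/2 and |w − 5| < (5/2)ε, so |5/w − 1| < ε.

δ = min(5/2, (5/2)ε)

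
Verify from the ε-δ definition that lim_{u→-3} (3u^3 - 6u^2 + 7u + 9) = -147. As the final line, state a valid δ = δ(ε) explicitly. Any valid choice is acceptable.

δ = min(1, ε/160)

Fix ε > 0. We want δ > 0 such that 0 < |u + 3| < δ implies |(3u^3 - 6u^2 + 7u + 9) + 147| < ε.
(3u^3 - 6u^2 + 7u + 9) + 147 = 3u^3 - 6u^2 + 7u + 156 = (u + 3)(3u^2 - 15u + 52).
So |(3u^3 - 6u^2 + 7u + 9) + 147| = |u + 3|·|3u^2 - 15u + 52|.
Require δ ≤ 1. Then |u + 3| < 1 gives |u| < 4, and by the triangle inequality |3u^2 - 15u + 52| ≤ 3·4^2 + 15·4 + 52 = 160.
Hence |(3u^3 - 6u^2 + 7u + 9) + 147| ≤ 160|u + 3| < ε provided |u + 3| < ε/160.
Take δ = min(1, ε/160). Then 0 < |u + 3| < δ gives both |u + 3| < 1 and |u + 3| < ε/160, so |(3u^3 - 6u^2 + 7u + 9) + 147| < ε.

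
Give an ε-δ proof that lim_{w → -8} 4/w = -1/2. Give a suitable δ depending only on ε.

Let ε > 0. We seek δ > 0 such that 0 < |w + 8| < δ implies |4/w + 1/2| < ε.
|4/w + 1/2| = 4·|-8 − w|/(8·|w|) = 4|w + 8|/(8|w|).
Require δ ≤ 4 so that |w| > 8 − 4 = 4, hence 8|w| > 32.
Then |4/w + 1/2| < 4|w + 8|/32, which is < ε when |w + 8| < 8ε.
Take δ = min(4, 8ε). Then 0 < |w + 8| < δ gives both |w + 8| < 4 and |w + 8| < 8ε, so |4/w + 1/2| < ε.

δ = min(4, 8ε)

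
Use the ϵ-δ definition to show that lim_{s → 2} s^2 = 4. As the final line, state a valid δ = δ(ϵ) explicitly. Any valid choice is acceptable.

δ = min(1, ϵ/5)

Let ϵ > 0 be given. We seek δ > 0 with 0 < |s − 2| < δ ⇒ |s^2 − 4| < ϵ.
Factor: s^2 − 4 = (s − 2)(s + 2), so |s^2 − 4| = |s − 2|·|s + 2|.
Restrict δ ≤ 1. Then |s − 2| < 1 gives |s| < 3, so by the triangle inequality |s + 2| ≤ 3 + 2 = 5.
Hence |s^2 − 4| ≤ 5|s − 2|, which is < ϵ once |s − 2| < ϵ/5.
Take δ = min(1, ϵ/5). If 0 < |s − 2| < δ then both bounds hold and |s^2 − 4| ≤ 5|s − 2| < 5·(ϵ/5) = ϵ.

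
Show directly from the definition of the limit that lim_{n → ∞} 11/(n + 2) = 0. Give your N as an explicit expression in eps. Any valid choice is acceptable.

N = 11/eps

Fix eps > 0. For n ≥ 1, |11/(n + 2) − 0| = 11/(n + 2) ≤ 11/n.
We need 11/n < eps, i.e. n > 11/eps.
Take N = 11/eps. If n > N then |11/(n + 2)| ≤ 11/n < eps.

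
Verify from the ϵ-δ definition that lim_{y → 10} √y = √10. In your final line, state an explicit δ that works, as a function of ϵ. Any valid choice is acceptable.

Let ϵ > 0 be given. We want δ > 0 such that 0 < |y − 10| < δ implies |√y − √10| < ϵ.
Multiplying by the conjugate, |√y − √10| = |y − 10|/(√y + √10).
Restrict δ ≤ 10 so that |y − 10| < 10 forces y > 0, and then √y + √10 > √10.
Hence |√y − √10| < |y − 10|/√10, which is < ϵ once |y − 10| < √10·ϵ.
Take δ = min(10, √10·ϵ). If 0 < |y − 10| < δ then y > 0 and |√y − √10| < |y − 10|/√10 < ϵ.

δ = min(10, √10·ϵ)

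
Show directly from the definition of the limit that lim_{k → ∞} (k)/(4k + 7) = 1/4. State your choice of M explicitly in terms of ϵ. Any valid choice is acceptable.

M = (7/16)/ϵ

Let ϵ > 0. For k ≥ 1, |(k)/(4k + 7) − (1/4)| = |-7|/(4(4k + 7)) = 7/(4(4k + 7)).
Since 4k + 7 ≥ 4k for k ≥ 1, this is ≤ 7/(4·4k) = (7/16)/k.
So |(k)/(4k + 7) − (1/4)| < ϵ whenever k > (7/16)/ϵ.
Take M = (7/16)/ϵ. If k > M then |(k)/(4k + 7) − (1/4)| ≤ (7/16)/k < ϵ.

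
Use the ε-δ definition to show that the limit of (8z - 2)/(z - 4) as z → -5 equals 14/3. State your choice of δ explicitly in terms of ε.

Fix ε > 0. We want δ > 0 with 0 < |z + 5| < δ ⇒ |(8z - 2)/(z - 4) − (14/3)| < ε.
Combining over a common denominator, (8z - 2)/(z - 4) − (14/3) = [(8z - 2)·(-9) − (-42)·(z - 4)] / [(-9)·(z - 4)] = -30(z + 5) / ((-9)(z - 4)).
So |(8z - 2)/(z - 4) − (14/3)| = 30|z + 5| / (9·|z − 4|).
Require δ ≤ 9/2, so |z − 4| ≥ |-9| − |z + 5| > 9 − 9/2 = 9/2.
Hence |(8z - 2)/(z - 4) − (14/3)| < 30|z + 5|/(9·(9/2)) = (20/27)|z + 5|, which is < ε once |z + 5| < (27/20)ε.
Take δ = min(9/2, (27/20)ε). Then 0 < |z + 5| < δ forces both bounds, so |(8z - 2)/(z - 4) − (14/3)| < ε.

δ = min(9/2, (27/20)ε)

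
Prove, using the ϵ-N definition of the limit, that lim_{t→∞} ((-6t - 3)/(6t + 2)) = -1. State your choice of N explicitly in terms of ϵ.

N = (1/6)/ϵ

Fix ϵ > 0. We seek N > 0 such that t > N implies |(-6t - 3)/(6t + 2) + 1| < ϵ.
(-6t - 3)/(6t + 2) + 1 = (6(-6t - 3) − (-6)(6t + 2)) / (6(6t + 2)) = -6/(6(6t + 2)).
For t > 0 we have 6t + 2 > 6t, so |(-6t - 3)/(6t + 2) + 1| = 6/(6(6t + 2)) < 6/(6·6t) = (1/6)/t.
Thus |(-6t - 3)/(6t + 2) + 1| < ϵ whenever t > (1/6)/ϵ.
Take N = (1/6)/ϵ. If t > N then |(-6t - 3)/(6t + 2) + 1| < (1/6)/t < ϵ.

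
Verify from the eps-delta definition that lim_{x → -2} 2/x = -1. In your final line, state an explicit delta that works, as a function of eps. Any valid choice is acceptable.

Suppose eps > 0. We seek delta > 0 such that 0 < |x + 2| < delta implies |2/x + 1| < eps.
|2/x + 1| = 2·|-2 − x|/(2·|x|) = 2|x + 2|/(2|x|).
Require delta ≤ 1 so that |x| > 2 − 1 = 1, hence 2|x| > 2.
Then |2/x + 1| < 2|x + 2|/2, which is < eps when |x + 2| < eps.
Take delta = min(1, eps). Then 0 < |x + 2| < delta gives both |x + 2| < 1 and |x + 2| < eps, so |2/x + 1| < eps.

delta = min(1, eps)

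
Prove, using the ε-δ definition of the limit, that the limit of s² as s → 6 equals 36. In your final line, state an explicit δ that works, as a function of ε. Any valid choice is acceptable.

δ = min(1, ε/13)

Let ε > 0. We seek δ > 0 with 0 < |s − 6| < δ ⇒ |s² − 36| < ε.
Factor: s² − 36 = (s − 6)(s + 6), so |s² − 36| = |s − 6|·|s + 6|.
Restrict δ ≤ 1. Then |s − 6| < 1 gives |s| < 7, so by the triangle inequality |s + 6| ≤ 7 + 6 = 13.
Hence |s² − 36| ≤ 13|s − 6|, which is < ε once |s − 6| < ε/13.
Take δ = min(1, ε/13). If 0 < |s − 6| < δ then both bounds hold and |s² − 36| ≤ 13|s − 6| < 13·(ε/13) = ε.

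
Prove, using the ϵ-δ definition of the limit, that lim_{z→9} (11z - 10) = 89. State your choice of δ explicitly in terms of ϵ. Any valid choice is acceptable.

δ = ϵ/11

Let ϵ > 0. We need δ > 0 so that 0 < |z − 9| < δ implies |(11z - 10) − 89| < ϵ.
|(11z - 10) − 89| = |11z - 99| = 11|z − 9|.
Thus it suffices that |z − 9| < ϵ/11.
Take δ = ϵ/11. If 0 < |z − 9| < δ then |(11z - 10) − 89| = 11|z − 9| < 11·(ϵ/11) = ϵ.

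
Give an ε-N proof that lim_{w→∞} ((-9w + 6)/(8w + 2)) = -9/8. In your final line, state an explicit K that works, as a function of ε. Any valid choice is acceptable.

K = (33/32)/ε

Suppose ε > 0. We seek K > 0 such that w > K implies |(-9w + 6)/(8w + 2) + 9/8| < ε.
(-9w + 6)/(8w + 2) + 9/8 = (8(-9w + 6) − (-9)(8w + 2)) / (8(8w + 2)) = 66/(8(8w + 2)).
For w > 0 we have 8w + 2 > 8w, so |(-9w + 6)/(8w + 2) + 9/8| = 66/(8(8w + 2)) < 66/(8·8w) = (33/32)/w.
Thus |(-9w + 6)/(8w + 2) + 9/8| < ε whenever w > (33/32)/ε.
Take K = (33/32)/ε. If w > K then |(-9w + 6)/(8w + 2) + 9/8| < (33/32)/w < ε.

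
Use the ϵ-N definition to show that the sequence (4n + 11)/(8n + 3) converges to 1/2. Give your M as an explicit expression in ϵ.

M = (19/16)/ϵ

Let ϵ > 0. For n ≥ 1, |(4n + 11)/(8n + 3) − (1/2)| = |76|/(8(8n + 3)) = 76/(8(8n + 3)).
Since 8n + 3 ≥ 8n for n ≥ 1, this is ≤ 76/(8·8n) = (19/16)/n.
So |(4n + 11)/(8n + 3) − (1/2)| < ϵ whenever n > (19/16)/ϵ.
Take M = (19/16)/ϵ. If n > M then |(4n + 11)/(8n + 3) − (1/2)| ≤ (19/16)/n < ϵ.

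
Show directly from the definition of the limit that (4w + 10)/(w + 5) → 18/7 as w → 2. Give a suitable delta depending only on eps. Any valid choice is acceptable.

Let eps > 0. We want delta > 0 with 0 < |w − 2| < delta ⇒ |(4w + 10)/(w + 5) − (18/7)| < eps.
Combining over a common denominator, (4w + 10)/(w + 5) − (18/7) = [(4w + 10)·7 − 18·(w + 5)] / [7·(w + 5)] = 10(w − 2) / (7(w + 5)).
So |(4w + 10)/(w + 5) − (18/7)| = 10|w − 2| / (7·|w + 5|).
Restrict delta ≤ 7/2. Then |w − 2| < 7/2 gives |w + 5| = |(w − 2) + 7| ≥ 7 − 7/2 = 7/2.
Hence |(4w + 10)/(w + 5) − (18/7)| < 10|w − 2|/(7·(7/2)) = (20/49)|w − 2|, which is < eps once |w − 2| < (49/20)eps.
Take delta = min(7/2, (49/20)eps). Then 0 < |w − 2| < delta forces both bounds, so |(4w + 10)/(w + 5) − (18/7)| < eps.

delta = min(7/2, (49/20)eps)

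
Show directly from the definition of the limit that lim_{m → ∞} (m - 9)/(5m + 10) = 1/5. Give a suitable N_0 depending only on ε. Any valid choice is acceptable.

N_0 = (11/5)/ε

Let ε > 0 be given. For m ≥ 1, |(m - 9)/(5m + 10) − (1/5)| = |-55|/(5(5m + 10)) = 55/(5(5m + 10)).
Since 5m + 10 ≥ 5m for m ≥ 1, this is ≤ 55/(5·5m) = (11/5)/m.
So |(m - 9)/(5m + 10) − (1/5)| < ε whenever m > (11/5)/ε.
Take N_0 = (11/5)/ε. If m > N_0 then |(m - 9)/(5m + 10) − (1/5)| ≤ (11/5)/m < ε.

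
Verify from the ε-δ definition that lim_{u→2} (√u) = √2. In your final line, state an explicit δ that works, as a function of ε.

δ = min(2, √2·ε)

Suppose ε > 0. We want δ > 0 such that 0 < |u − 2| < δ implies |√u − √2| < ε.
Multiplying by the conjugate, |√u − √2| = |u − 2|/(√u + √2).
Restrict δ ≤ 2 so that |u − 2| < 2 forces u > 0, and then √u + √2 > √2.
Hence |√u − √2| < |u − 2|/√2, which is < ε once |u − 2| < √2·ε.
Take δ = min(2, √2·ε). If 0 < |u − 2| < δ then u > 0 and |√u − √2| < |u − 2|/√2 < ε.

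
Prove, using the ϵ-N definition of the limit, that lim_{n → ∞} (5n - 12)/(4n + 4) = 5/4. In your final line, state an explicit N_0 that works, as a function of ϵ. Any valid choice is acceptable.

Suppose ϵ > 0. For n ≥ 1, |(5n - 12)/(4n + 4) − (5/4)| = |-68|/(4(4n + 4)) = 68/(4(4n + 4)).
Since 4n + 4 ≥ 4n for n ≥ 1, this is ≤ 68/(4·4n) = (17/4)/n.
So |(5n - 12)/(4n + 4) − (5/4)| < ϵ whenever n > (17/4)/ϵ.
Take N_0 = (17/4)/ϵ. If n > N_0 then |(5n - 12)/(4n + 4) − (5/4)| ≤ (17/4)/n < ϵ.

N_0 = (17/4)/ϵ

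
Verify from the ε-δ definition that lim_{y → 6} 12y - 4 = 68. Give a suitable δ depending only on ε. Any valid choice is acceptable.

Suppose ε > 0. We need δ > 0 so that 0 < |y − 6| < δ implies |(12y - 4) − 68| < ε.
Since (12y - 4) − 68 = 12(y − 6), we have |(12y - 4) − 68| = 12|y − 6|.
So 12|y − 6| < ε exactly when |y − 6| < ε/12.
Choosing δ = ε/12 gives |(12y - 4) − 68| = 12|y − 6| < ε whenever |y − 6| < δ.

δ = ε/12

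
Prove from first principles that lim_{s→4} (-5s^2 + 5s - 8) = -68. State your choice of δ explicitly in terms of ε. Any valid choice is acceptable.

Let ε > 0 be given. We want δ > 0 such that 0 < |s − 4| < δ implies |(-5s^2 + 5s - 8) + 68| < ε.
(-5s^2 + 5s - 8) + 68 = -5s^2 + 5s + 60 = (s − 4)(-5s - 15).
So |(-5s^2 + 5s - 8) + 68| = |s − 4|·|-5s - 15|.
Require δ ≤ 2. Then |s − 4| < 2 gives |s| < 6, and by the triangle inequality |-5s - 15| ≤ 5·6 + 15 = 45.
Hence |(-5s^2 + 5s - 8) + 68| ≤ 45|s − 4| < ε provided |s − 4| < ε/45.
Choosing δ = min(2, ε/45) ensures both conditions, hence |(-5s^2 + 5s - 8) + 68| < ε.

δ = min(2, ε/45)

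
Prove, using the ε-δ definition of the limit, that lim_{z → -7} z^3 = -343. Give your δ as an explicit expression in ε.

Let ε > 0 be given. We seek δ > 0 with 0 < |z + 7| < δ ⇒ |z^3 + 343| < ε.
Factor: z^3 + 343 = (z + 7)(z^2 - 7z + 49), so |z^3 + 343| = |z + 7|·|z^2 - 7z + 49|.
Impose δ ≤ 2 so that |z| < 9; then |z^2 - 7z + 49| ≤ 193.
Hence |z^3 + 343| ≤ 193|z + 7|, which is < ε once |z + 7| < ε/193.
Take δ = min(2, ε/193). If 0 < |z + 7| < δ then both bounds hold and |z^3 + 343| ≤ 193|z + 7| < 193·(ε/193) = ε.

δ = min(2, ε/193)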